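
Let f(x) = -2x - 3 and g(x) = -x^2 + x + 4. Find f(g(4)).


13


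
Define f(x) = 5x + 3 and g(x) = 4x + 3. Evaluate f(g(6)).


g(6) = 27
f(27) = 138

138


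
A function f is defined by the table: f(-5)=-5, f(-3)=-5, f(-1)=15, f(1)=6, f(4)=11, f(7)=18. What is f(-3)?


Reading from the table at x = -3

-5


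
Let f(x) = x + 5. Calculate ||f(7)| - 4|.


f(7) = 12
|12| = 12
|12 - 4| = 8

8


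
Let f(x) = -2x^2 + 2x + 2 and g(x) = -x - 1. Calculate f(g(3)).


g(3) = -4
f(-4) = (-2)*(-4)^2 + 2*(-4) + 2 = -38

-38


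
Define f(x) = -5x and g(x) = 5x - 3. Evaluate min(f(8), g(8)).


f(8) = -40
g(8) = 37
min = -40

-40


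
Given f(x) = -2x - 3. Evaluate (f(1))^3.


f(1) = -5
(-5)^3 = -125

-125


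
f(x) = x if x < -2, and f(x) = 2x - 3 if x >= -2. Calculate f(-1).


-1 satisfies x >= -2
f(-1) = -5

-5


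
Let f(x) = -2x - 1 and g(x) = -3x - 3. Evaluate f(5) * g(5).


f(5) = -11
g(5) = -18
Product = 198

198


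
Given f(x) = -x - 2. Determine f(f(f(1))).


f(1) = -3
f(-3) = 1
f(1) = -3

-3


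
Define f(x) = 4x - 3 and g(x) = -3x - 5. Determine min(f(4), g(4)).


f(4) = 13
g(4) = -17
min = -17

-17


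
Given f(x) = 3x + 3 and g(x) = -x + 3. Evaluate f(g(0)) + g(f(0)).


f(g(0)) = 12
g(f(0)) = 0
Sum = 12

12


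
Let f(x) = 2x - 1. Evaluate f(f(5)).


f(5) = 9
f(9) = 17

17


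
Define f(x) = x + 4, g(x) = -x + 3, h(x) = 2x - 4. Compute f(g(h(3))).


h(3) = 2
g(2) = 1
f(1) = 5

5


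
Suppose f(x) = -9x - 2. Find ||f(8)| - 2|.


f(8) = -74
|-74| = 74
|74 - 2| = 72

72


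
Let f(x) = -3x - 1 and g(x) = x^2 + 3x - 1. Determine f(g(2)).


g(2) = 9
f(9) = -28

-28


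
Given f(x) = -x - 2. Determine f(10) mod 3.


0


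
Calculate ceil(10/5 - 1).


10/5 = 2
2 - 1 = 1
ceil(1) = 1

1


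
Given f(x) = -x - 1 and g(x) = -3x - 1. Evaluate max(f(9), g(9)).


-10


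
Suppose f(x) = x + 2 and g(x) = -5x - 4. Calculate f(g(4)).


g(4) = -24
f(-24) = -22

-22


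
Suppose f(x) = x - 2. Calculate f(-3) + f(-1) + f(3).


f(-3) = -5
f(-1) = -3
f(3) = 1
Sum = -7

-7


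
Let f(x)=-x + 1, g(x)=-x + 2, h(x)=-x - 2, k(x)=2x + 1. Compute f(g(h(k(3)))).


-10


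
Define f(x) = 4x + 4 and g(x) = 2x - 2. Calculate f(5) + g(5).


f(5) = 24
g(5) = 8
Sum = 32

32


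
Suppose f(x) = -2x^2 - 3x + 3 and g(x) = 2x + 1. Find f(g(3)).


-116


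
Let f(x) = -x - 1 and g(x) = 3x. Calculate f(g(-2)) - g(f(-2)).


f(g(-2)) = 5
g(f(-2)) = 3
Difference = 2

2


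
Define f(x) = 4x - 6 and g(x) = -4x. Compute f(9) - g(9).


66


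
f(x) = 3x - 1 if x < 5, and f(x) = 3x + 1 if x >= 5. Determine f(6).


6 satisfies x >= 5
f(6) = 19

19


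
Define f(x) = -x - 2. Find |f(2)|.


f(2) = -4
|-4| = 4

4


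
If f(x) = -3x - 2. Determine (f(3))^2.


f(3) = -11
(-11)^2 = 121

121


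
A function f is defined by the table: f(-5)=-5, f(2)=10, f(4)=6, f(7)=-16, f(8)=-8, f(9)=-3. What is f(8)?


Reading from the table at x = 8

-8


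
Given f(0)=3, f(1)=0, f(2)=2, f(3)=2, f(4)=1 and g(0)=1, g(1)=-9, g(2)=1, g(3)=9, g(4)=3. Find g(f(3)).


f(3) = 2
g(2) = 1

1


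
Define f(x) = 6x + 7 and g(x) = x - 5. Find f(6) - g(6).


f(6) = 43
g(6) = 1
Difference = 42

42


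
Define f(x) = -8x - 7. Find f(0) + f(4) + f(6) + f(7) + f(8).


f(0) = -7
f(4) = -39
f(6) = -55
f(7) = -63
f(8) = -71
Sum = -235

-235


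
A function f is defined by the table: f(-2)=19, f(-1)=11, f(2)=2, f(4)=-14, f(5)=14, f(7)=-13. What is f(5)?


Reading from the table at x = 5

14


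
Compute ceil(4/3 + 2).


4/3 = 1.3333
1.3333 + 2 = 3.3333
ceil(3.3333) = 4

4


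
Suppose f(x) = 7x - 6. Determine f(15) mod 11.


0


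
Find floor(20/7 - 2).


20/7 = 2.8571
2.8571 - 2 = 0.8571
floor(0.8571) = 0

0


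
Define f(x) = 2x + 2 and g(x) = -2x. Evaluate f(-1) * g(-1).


f(-1) = 0
g(-1) = 2
Product = 0

0


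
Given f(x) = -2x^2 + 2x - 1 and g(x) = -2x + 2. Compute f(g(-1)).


-25


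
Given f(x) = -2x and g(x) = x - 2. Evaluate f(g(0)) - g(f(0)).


6


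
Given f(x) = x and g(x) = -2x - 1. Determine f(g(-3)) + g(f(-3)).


f(g(-3)) = 5
g(f(-3)) = 5
Sum = 10

10


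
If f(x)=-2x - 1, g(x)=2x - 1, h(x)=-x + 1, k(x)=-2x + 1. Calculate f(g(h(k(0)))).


k(0) = 1
h(1) = 0
g(0) = -1
f(-1) = 1

1


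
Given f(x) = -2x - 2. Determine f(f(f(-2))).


f(-2) = 2
f(2) = -6
f(-6) = 10

10


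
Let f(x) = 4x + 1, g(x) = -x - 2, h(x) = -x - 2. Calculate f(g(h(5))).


h(5) = -7
g(-7) = 5
f(5) = 21

21


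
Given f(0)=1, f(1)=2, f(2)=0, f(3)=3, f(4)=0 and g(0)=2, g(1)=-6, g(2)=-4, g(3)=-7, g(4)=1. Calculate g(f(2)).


f(2) = 0
g(0) = 2

2


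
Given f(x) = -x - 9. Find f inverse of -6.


Solve -x - 9 = -6
x = (-6 + 9) / (-1) = -3

-3


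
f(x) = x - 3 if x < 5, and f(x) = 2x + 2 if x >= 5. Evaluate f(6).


6 satisfies x >= 5
f(6) = 14

14


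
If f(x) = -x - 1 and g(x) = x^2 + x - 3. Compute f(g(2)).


g(2) = 3
f(3) = -4

-4


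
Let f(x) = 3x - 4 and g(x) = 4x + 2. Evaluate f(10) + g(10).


68


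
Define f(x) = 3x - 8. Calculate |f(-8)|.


f(-8) = -32
|-32| = 32

32


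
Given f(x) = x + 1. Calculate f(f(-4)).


f(-4) = -3
f(-3) = -2

-2


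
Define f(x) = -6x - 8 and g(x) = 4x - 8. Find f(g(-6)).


g(-6) = -32
f(-32) = 184

184


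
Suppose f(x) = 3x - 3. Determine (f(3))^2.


f(3) = 6
(6)^2 = 36

36


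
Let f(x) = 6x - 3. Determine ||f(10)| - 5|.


52


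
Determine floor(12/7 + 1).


2


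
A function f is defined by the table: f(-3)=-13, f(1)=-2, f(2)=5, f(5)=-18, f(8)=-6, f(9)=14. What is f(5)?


Reading from the table at x = 5

-18


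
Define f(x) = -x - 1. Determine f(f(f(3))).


f(3) = -4
f(-4) = 3
f(3) = -4

-4


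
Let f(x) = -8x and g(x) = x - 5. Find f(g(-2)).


g(-2) = -7
f(-7) = 56

56


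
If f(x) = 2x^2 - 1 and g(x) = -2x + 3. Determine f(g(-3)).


161


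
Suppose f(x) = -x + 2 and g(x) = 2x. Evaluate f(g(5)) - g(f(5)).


f(g(5)) = -8
g(f(5)) = -6
Difference = -2

-2


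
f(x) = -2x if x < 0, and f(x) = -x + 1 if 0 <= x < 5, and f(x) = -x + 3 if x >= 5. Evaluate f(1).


1 satisfies 0 <= x < 5
f(1) = 0

0


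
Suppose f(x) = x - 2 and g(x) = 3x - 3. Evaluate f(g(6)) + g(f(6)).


f(g(6)) = 13
g(f(6)) = 9
Sum = 22

22


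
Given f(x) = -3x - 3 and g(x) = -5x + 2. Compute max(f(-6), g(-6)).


f(-6) = 15
g(-6) = 32
max = 32

32


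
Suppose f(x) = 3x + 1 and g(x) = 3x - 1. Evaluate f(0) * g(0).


f(0) = 1
g(0) = -1
Product = -1

-1


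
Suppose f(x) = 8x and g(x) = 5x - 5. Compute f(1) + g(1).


8


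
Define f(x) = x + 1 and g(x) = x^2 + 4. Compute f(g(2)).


g(2) = 8
f(8) = 9

9


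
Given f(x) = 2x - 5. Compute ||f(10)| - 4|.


f(10) = 15
|15| = 15
|15 - 4| = 11

11


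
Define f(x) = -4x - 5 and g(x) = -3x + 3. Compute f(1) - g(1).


f(1) = -9
g(1) = 0
Difference = -9

-9


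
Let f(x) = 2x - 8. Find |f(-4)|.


f(-4) = -16
|-16| = 16

16


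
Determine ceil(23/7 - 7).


-3


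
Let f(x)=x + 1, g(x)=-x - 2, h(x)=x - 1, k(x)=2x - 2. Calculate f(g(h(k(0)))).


2


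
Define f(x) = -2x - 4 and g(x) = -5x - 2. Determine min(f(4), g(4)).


f(4) = -12
g(4) = -22
min = -22

-22


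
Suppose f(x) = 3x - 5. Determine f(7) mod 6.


f(7) = 16
16 mod 6 = 4

4


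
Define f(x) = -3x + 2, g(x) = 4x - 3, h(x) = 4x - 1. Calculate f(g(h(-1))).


h(-1) = -5
g(-5) = -23
f(-23) = 71

71


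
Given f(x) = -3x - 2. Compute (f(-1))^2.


f(-1) = 1
(1)^2 = 1

1


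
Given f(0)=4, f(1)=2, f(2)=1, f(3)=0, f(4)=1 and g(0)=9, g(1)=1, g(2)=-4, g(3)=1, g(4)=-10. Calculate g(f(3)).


9


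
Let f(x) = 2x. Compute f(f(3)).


f(3) = 6
f(6) = 12

12


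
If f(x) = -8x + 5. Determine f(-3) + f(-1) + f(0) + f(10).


f(-3) = 29
f(-1) = 13
f(0) = 5
f(10) = -75
Sum = -28

-28


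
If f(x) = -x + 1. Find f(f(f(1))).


f(1) = 0
f(0) = 1
f(1) = 0

0


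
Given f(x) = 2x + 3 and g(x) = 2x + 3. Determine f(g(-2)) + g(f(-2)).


f(g(-2)) = 1
g(f(-2)) = 1
Sum = 2

2


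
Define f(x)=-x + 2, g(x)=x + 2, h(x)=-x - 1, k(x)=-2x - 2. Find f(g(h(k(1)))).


k(1) = -4
h(-4) = 3
g(3) = 5
f(5) = -3

-3


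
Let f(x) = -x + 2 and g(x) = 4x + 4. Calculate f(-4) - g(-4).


f(-4) = 6
g(-4) = -12
Difference = 18

18


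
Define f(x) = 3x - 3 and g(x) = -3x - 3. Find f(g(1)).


g(1) = -6
f(-6) = -21

-21


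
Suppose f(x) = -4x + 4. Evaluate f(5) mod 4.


f(5) = -16
-16 mod 4 = 0

0


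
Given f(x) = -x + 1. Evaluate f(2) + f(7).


f(2) = -1
f(7) = -6
Sum = -7

-7


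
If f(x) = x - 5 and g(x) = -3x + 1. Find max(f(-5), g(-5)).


f(-5) = -10
g(-5) = 16
max = 16

16


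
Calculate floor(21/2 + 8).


18


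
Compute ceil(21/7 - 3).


21/7 = 3
3 - 3 = 0
ceil(0) = 0

0


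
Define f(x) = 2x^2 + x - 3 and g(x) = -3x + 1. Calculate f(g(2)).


42


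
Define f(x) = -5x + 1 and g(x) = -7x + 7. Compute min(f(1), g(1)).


f(1) = -4
g(1) = 0
min = -4

-4


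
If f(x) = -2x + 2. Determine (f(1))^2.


0


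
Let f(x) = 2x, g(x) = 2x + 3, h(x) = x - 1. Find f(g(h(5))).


h(5) = 4
g(4) = 11
f(11) = 22

22


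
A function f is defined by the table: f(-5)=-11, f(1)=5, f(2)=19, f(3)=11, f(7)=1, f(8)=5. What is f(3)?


Reading from the table at x = 3

11


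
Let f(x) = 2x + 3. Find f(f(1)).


f(1) = 5
f(5) = 13

13


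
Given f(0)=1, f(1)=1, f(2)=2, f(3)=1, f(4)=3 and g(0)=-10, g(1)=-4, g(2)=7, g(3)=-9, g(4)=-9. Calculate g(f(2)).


f(2) = 2
g(2) = 7

7


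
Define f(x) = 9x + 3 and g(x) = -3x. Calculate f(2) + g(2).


f(2) = 21
g(2) = -6
Sum = 15

15


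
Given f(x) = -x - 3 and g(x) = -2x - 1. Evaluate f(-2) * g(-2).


f(-2) = -1
g(-2) = 3
Product = -3

-3


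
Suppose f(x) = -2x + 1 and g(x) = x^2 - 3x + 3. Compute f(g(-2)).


g(-2) = 13
f(13) = -25

-25


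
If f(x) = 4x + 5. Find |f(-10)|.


f(-10) = -35
|-35| = 35

35


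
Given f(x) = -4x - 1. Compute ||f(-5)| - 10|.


f(-5) = 19
|19| = 19
|19 - 10| = 9

9


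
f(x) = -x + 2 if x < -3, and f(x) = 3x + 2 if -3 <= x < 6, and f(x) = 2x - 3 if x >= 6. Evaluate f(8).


8 satisfies x >= 6
f(8) = 13

13


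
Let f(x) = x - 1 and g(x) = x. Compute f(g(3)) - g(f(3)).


f(g(3)) = 2
g(f(3)) = 2
Difference = 0

0


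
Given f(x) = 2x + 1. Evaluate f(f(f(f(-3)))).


f(-3) = -5
f(-5) = -9
f(-9) = -17
f(-17) = -33

-33


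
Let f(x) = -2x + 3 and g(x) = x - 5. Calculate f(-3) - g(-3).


f(-3) = 9
g(-3) = -8
Difference = 17

17


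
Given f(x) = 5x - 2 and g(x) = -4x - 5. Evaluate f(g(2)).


g(2) = -13
f(-13) = -67

-67


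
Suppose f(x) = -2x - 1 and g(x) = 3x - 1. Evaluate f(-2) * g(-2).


f(-2) = 3
g(-2) = -7
Product = -21

-21


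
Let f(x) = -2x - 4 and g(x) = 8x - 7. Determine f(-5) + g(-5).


-41


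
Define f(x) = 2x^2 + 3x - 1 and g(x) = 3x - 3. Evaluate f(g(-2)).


134


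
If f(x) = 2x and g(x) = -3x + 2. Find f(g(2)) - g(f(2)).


f(g(2)) = -8
g(f(2)) = -10
Difference = 2

2


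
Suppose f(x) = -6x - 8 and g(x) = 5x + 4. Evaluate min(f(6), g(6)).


f(6) = -44
g(6) = 34
min = -44

-44


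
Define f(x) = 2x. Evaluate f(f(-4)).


f(-4) = -8
f(-8) = -16

-16


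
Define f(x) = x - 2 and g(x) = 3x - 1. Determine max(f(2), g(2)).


f(2) = 0
g(2) = 5
max = 5

5


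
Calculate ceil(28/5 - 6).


28/5 = 5.6
5.6 - 6 = -0.4
ceil(-0.4) = 0

0


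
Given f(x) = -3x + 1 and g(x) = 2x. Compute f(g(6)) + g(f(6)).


f(g(6)) = -35
g(f(6)) = -34
Sum = -69

-69


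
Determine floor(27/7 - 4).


27/7 = 3.8571
3.8571 - 4 = -0.1429
floor(-0.1429) = -1

-1


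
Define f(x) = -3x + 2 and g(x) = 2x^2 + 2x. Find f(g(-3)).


g(-3) = 12
f(12) = -34

-34


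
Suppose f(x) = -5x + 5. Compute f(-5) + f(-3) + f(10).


f(-5) = 30
f(-3) = 20
f(10) = -45
Sum = 5

5


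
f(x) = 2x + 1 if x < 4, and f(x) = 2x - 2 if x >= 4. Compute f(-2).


-2 satisfies x < 4
f(-2) = -3

-3


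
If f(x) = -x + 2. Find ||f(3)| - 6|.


f(3) = -1
|-1| = 1
|1 - 6| = 5

5


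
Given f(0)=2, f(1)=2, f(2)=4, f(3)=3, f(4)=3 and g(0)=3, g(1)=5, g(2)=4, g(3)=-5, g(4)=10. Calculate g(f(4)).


f(4) = 3
g(3) = -5

-5


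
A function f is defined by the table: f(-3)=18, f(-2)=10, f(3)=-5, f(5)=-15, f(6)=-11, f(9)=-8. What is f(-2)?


Reading from the table at x = -2

10


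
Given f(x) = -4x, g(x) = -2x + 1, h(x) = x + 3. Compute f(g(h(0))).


h(0) = 3
g(3) = -5
f(-5) = 20

20


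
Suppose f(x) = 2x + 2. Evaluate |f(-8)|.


f(-8) = -14
|-14| = 14

14


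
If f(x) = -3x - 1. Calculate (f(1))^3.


f(1) = -4
(-4)^3 = -64

-64


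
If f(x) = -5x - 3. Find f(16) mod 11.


f(16) = -83
-83 mod 11 = 5

5


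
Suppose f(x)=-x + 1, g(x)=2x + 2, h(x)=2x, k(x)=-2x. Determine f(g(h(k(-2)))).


k(-2) = 4
h(4) = 8
g(8) = 18
f(18) = -17

-17


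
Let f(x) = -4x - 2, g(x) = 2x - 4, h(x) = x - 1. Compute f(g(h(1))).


h(1) = 0
g(0) = -4
f(-4) = 14

14


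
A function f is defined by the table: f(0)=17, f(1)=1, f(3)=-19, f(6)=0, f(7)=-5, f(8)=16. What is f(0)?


17


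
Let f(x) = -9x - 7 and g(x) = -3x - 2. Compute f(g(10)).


g(10) = -32
f(-32) = 281

281


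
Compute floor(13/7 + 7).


13/7 = 1.8571
1.8571 + 7 = 8.8571
floor(8.8571) = 8

8


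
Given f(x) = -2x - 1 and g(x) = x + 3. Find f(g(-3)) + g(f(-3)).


f(g(-3)) = -1
g(f(-3)) = 8
Sum = 7

7


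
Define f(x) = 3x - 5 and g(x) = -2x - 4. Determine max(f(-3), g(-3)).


f(-3) = -14
g(-3) = 2
max = 2

2


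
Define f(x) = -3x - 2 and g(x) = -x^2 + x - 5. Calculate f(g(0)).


13


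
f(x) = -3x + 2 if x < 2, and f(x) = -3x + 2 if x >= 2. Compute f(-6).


20


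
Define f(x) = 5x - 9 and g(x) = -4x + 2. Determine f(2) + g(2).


f(2) = 1
g(2) = -6
Sum = -5

-5


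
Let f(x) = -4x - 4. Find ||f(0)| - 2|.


f(0) = -4
|-4| = 4
|4 - 2| = 2

2


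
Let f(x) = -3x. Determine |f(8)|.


f(8) = -24
|-24| = 24

24


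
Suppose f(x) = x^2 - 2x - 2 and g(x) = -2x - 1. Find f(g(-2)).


g(-2) = 3
f(3) = 1*(3)^2 - 2*(3) - 2 = 1

1


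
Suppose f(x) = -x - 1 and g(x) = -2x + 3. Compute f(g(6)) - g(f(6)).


-9


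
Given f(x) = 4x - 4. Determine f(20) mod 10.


f(20) = 76
76 mod 10 = 6

6


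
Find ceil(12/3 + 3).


12/3 = 4
4 + 3 = 7
ceil(7) = 7

7


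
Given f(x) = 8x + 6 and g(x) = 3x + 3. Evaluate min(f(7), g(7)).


f(7) = 62
g(7) = 24
min = 24

24


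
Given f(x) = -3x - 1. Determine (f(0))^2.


f(0) = -1
(-1)^2 = 1

1


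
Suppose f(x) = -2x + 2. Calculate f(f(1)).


2


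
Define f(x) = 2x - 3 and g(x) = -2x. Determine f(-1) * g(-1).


f(-1) = -5
g(-1) = 2
Product = -10

-10


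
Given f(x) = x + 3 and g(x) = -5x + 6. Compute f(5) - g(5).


f(5) = 8
g(5) = -19
Difference = 27

27


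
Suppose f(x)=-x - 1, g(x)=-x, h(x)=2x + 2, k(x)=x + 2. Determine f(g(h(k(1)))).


7


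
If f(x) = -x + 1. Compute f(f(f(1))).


f(1) = 0
f(0) = 1
f(1) = 0

0


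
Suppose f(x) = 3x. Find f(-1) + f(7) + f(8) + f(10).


f(-1) = -3
f(7) = 21
f(8) = 24
f(10) = 30
Sum = 72

72


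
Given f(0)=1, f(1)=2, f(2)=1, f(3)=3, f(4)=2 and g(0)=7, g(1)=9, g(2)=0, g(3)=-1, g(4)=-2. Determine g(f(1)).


0


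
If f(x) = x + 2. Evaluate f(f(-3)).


1


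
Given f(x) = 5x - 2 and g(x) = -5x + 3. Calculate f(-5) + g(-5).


f(-5) = -27
g(-5) = 28
Sum = 1

1


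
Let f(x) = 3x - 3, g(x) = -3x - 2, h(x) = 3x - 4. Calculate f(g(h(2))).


h(2) = 2
g(2) = -8
f(-8) = -27

-27


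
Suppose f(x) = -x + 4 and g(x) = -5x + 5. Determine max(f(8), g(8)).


-4


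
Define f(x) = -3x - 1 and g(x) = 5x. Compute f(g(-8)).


g(-8) = -40
f(-40) = 119

119


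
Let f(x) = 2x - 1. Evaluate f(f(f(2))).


f(2) = 3
f(3) = 5
f(5) = 9

9


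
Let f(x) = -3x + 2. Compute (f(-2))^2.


f(-2) = 8
(8)^2 = 64

64


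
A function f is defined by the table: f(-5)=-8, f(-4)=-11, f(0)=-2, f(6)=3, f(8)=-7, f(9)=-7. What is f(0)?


Reading from the table at x = 0

-2


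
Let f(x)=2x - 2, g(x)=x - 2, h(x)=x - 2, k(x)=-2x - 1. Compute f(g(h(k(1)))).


k(1) = -3
h(-3) = -5
g(-5) = -7
f(-7) = -16

-16


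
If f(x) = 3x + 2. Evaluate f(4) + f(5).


f(4) = 14
f(5) = 17
Sum = 31

31


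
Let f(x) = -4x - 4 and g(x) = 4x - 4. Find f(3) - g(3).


-24


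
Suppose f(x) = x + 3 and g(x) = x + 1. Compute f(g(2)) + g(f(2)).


f(g(2)) = 6
g(f(2)) = 6
Sum = 12

12


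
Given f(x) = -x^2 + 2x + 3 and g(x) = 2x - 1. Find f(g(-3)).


g(-3) = -7
f(-7) = (-1)*(-7)^2 + 2*(-7) + 3 = -60

-60


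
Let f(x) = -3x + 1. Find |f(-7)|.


22


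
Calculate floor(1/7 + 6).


1/7 = 0.1429
0.1429 + 6 = 6.1429
floor(6.1429) = 6

6


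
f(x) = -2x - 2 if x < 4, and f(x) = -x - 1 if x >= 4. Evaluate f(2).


2 satisfies x < 4
f(2) = -6

-6


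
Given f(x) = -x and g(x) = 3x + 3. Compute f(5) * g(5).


f(5) = -5
g(5) = 18
Product = -90

-90


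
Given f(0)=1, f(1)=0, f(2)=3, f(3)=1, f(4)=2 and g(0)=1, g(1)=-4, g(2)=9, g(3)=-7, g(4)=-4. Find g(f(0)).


-4


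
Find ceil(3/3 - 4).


3/3 = 1
1 - 4 = -3
ceil(-3) = -3

-3


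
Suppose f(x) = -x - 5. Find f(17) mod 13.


f(17) = -22
-22 mod 13 = 4

4


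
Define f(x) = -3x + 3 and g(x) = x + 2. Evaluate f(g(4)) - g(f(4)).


f(g(4)) = -15
g(f(4)) = -7
Difference = -8

-8


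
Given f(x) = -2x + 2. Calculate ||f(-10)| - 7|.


f(-10) = 22
|22| = 22
|22 - 7| = 15

15


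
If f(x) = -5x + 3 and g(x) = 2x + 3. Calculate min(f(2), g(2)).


f(2) = -7
g(2) = 7
min = -7

-7


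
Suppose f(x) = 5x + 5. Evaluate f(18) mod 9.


f(18) = 95
95 mod 9 = 5

5


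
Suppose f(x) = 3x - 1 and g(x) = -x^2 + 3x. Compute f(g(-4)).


g(-4) = -28
f(-28) = -85

-85


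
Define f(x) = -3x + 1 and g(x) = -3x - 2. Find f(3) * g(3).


f(3) = -8
g(3) = -11
Product = 88

88


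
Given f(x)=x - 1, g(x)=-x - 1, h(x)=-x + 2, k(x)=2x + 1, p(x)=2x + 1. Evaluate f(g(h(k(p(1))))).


p(1) = 3
k(3) = 7
h(7) = -5
g(-5) = 4
f(4) = 3

3


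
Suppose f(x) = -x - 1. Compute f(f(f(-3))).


f(-3) = 2
f(2) = -3
f(-3) = 2

2


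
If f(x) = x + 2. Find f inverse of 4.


2


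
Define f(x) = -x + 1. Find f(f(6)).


f(6) = -5
f(-5) = 6

6


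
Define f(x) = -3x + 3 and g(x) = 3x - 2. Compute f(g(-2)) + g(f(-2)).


f(g(-2)) = 27
g(f(-2)) = 25
Sum = 52

52


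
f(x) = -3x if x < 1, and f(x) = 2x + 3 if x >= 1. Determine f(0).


0 satisfies x < 1
f(0) = 0

0


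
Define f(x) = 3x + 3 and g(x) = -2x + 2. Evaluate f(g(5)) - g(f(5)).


f(g(5)) = -21
g(f(5)) = -34
Difference = 13

13


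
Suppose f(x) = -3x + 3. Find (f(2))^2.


9


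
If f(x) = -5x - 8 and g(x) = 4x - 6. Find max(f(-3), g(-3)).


7


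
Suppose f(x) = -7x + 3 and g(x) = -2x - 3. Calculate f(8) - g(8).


f(8) = -53
g(8) = -19
Difference = -34

-34


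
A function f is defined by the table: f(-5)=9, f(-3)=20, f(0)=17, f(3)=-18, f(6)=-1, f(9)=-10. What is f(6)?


Reading from the table at x = 6

-1


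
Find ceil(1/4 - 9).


-8


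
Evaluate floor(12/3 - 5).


-1


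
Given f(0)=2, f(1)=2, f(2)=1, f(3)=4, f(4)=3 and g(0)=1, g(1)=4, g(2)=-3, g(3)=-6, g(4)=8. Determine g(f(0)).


f(0) = 2
g(2) = -3

-3


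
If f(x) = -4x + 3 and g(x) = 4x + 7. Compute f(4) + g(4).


f(4) = -13
g(4) = 23
Sum = 10

10


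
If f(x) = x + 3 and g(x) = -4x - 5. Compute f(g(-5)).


g(-5) = 15
f(15) = 18

18


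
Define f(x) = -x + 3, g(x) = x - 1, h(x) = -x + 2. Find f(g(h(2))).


4


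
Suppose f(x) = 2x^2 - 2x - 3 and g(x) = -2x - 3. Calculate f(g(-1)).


g(-1) = -1
f(-1) = 2*(-1)^2 - 2*(-1) - 3 = 1

1


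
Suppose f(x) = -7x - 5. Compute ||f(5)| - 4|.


f(5) = -40
|-40| = 40
|40 - 4| = 36

36


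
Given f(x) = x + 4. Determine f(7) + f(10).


f(7) = 11
f(10) = 14
Sum = 25

25


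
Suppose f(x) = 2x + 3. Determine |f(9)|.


f(9) = 21
|21| = 21

21


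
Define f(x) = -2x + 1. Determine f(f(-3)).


-13


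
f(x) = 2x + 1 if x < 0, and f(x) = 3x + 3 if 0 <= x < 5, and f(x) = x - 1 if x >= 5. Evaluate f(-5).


-5 satisfies x < 0
f(-5) = -9

-9


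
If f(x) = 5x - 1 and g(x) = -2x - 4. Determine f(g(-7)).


49


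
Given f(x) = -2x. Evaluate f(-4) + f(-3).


f(-4) = 8
f(-3) = 6
Sum = 14

14


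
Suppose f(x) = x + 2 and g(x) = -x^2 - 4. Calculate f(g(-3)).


g(-3) = -13
f(-13) = -11

-11


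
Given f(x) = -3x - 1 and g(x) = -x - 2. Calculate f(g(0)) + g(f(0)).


4


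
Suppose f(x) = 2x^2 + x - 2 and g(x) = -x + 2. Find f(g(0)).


g(0) = 2
f(2) = 2*(2)^2 + 1*(2) - 2 = 8

8


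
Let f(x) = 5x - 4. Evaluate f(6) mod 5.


1


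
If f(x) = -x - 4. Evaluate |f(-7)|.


f(-7) = 3
|3| = 3

3


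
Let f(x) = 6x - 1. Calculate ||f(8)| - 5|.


f(8) = 47
|47| = 47
|47 - 5| = 42

42


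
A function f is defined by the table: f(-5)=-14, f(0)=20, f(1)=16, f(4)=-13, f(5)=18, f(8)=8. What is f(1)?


Reading from the table at x = 1

16


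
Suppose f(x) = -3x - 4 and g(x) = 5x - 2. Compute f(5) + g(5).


f(5) = -19
g(5) = 23
Sum = 4

4


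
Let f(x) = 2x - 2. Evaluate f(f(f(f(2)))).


f(2) = 2
f(2) = 2
f(2) = 2
f(2) = 2

2


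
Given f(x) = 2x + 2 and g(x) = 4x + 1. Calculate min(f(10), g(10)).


f(10) = 22
g(10) = 41
min = 22

22


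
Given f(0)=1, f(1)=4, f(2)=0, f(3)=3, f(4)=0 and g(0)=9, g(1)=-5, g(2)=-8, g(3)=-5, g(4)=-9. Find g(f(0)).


f(0) = 1
g(1) = -5

-5


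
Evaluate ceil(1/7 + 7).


1/7 = 0.1429
0.1429 + 7 = 7.1429
ceil(7.1429) = 8

8


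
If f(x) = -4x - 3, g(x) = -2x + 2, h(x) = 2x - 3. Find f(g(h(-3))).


-83


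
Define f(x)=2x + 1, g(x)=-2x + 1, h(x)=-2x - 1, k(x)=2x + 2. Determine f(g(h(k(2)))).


k(2) = 6
h(6) = -13
g(-13) = 27
f(27) = 55

55


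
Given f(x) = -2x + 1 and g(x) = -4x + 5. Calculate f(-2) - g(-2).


f(-2) = 5
g(-2) = 13
Difference = -8

-8


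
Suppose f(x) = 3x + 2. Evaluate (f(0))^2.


f(0) = 2
(2)^2 = 4

4


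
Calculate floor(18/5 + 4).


18/5 = 3.6
3.6 + 4 = 7.6
floor(7.6) = 7

7


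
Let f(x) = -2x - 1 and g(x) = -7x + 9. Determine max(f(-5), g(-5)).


f(-5) = 9
g(-5) = 44
max = 44

44


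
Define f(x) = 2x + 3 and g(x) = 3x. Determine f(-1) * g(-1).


f(-1) = 1
g(-1) = -3
Product = -3

-3


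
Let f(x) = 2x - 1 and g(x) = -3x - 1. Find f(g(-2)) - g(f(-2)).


-5


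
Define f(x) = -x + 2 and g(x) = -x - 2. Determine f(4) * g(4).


12


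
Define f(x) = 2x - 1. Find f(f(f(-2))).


f(-2) = -5
f(-5) = -11
f(-11) = -23

-23


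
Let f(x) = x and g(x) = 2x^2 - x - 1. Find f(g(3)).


g(3) = 14
f(14) = 14

14


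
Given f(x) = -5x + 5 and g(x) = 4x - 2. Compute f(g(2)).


g(2) = 6
f(6) = -25

-25


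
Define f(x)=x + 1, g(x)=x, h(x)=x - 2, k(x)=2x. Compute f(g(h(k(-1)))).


k(-1) = -2
h(-2) = -4
g(-4) = -4
f(-4) = -3

-3


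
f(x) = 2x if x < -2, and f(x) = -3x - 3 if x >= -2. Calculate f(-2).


-2 satisfies x >= -2
f(-2) = 3

3


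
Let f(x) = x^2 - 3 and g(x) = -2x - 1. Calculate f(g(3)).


g(3) = -7
f(-7) = 1*(-7)^2 - 3 = 46

46


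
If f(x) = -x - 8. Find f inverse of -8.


0


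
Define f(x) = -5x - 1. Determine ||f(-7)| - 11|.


23


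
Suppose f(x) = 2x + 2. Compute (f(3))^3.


f(3) = 8
(8)^3 = 512

512


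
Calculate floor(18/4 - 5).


18/4 = 4.5
4.5 - 5 = -0.5
floor(-0.5) = -1

-1


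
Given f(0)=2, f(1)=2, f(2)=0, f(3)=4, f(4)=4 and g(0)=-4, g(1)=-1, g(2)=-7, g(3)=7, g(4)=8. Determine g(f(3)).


f(3) = 4
g(4) = 8

8


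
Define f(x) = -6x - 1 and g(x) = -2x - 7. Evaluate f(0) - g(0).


f(0) = -1
g(0) = -7
Difference = 6

6


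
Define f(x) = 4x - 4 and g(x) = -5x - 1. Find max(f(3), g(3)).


f(3) = 8
g(3) = -16
max = 8

8


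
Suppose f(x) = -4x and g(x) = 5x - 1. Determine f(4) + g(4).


f(4) = -16
g(4) = 19
Sum = 3

3


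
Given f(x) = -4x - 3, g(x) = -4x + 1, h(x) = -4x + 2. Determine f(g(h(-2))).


153


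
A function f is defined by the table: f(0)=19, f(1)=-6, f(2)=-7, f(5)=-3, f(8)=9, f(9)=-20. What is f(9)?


-20


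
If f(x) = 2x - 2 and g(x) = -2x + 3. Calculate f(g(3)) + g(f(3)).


f(g(3)) = -8
g(f(3)) = -5
Sum = -13

-13


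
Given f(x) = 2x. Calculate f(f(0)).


f(0) = 0
f(0) = 0

0


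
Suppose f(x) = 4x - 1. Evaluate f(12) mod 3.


f(12) = 47
47 mod 3 = 2

2


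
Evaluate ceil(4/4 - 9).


4/4 = 1
1 - 9 = -8
ceil(-8) = -8

-8


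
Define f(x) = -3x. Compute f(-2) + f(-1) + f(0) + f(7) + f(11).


f(-2) = 6
f(-1) = 3
f(0) = 0
f(7) = -21
f(11) = -33
Sum = -45

-45


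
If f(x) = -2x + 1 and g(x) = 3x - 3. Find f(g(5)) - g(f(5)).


f(g(5)) = -23
g(f(5)) = -30
Difference = 7

7


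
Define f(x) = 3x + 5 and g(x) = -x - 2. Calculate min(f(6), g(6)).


f(6) = 23
g(6) = -8
min = -8

-8


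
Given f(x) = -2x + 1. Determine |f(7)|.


f(7) = -13
|-13| = 13

13


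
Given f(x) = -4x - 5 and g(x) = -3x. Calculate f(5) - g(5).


f(5) = -25
g(5) = -15
Difference = -10

-10


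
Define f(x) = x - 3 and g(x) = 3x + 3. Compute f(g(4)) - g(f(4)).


f(g(4)) = 12
g(f(4)) = 6
Difference = 6

6


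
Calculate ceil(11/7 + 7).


9


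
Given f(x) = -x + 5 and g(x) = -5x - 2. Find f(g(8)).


g(8) = -42
f(-42) = 47

47


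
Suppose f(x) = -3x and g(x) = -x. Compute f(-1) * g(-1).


f(-1) = 3
g(-1) = 1
Product = 3

3


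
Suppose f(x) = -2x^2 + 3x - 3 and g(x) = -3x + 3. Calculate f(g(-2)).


g(-2) = 9
f(9) = (-2)*(9)^2 + 3*(9) - 3 = -138

-138


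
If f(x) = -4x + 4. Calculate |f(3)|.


f(3) = -8
|-8| = 8

8


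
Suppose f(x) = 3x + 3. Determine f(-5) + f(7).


f(-5) = -12
f(7) = 24
Sum = 12

12


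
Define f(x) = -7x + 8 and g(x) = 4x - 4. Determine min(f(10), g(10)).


f(10) = -62
g(10) = 36
min = -62

-62


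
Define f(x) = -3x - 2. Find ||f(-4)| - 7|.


f(-4) = 10
|10| = 10
|10 - 7| = 3

3


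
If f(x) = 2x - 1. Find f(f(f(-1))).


f(-1) = -3
f(-3) = -7
f(-7) = -15

-15


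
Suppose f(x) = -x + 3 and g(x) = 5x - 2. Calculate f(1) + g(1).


f(1) = 2
g(1) = 3
Sum = 5

5


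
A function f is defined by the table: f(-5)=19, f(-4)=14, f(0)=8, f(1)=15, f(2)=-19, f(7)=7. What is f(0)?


Reading from the table at x = 0

8


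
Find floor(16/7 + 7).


16/7 = 2.2857
2.2857 + 7 = 9.2857
floor(9.2857) = 9

9


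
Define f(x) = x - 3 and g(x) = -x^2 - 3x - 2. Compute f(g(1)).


g(1) = -6
f(-6) = -9

-9


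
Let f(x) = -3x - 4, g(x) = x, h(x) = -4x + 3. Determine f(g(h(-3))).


h(-3) = 15
g(15) = 15
f(15) = -49

-49


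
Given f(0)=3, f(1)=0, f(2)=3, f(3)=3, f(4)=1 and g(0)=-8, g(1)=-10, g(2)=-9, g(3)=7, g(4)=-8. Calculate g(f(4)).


f(4) = 1
g(1) = -10

-10


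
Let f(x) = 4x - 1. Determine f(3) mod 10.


1


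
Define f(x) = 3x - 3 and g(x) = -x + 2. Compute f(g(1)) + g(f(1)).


f(g(1)) = 0
g(f(1)) = 2
Sum = 2

2


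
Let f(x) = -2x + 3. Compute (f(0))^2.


f(0) = 3
(3)^2 = 9

9


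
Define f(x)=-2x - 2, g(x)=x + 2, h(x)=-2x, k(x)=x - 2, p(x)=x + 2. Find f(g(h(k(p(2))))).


p(2) = 4
k(4) = 2
h(2) = -4
g(-4) = -2
f(-2) = 2

2


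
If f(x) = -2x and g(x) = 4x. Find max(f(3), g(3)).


f(3) = -6
g(3) = 12
max = 12

12


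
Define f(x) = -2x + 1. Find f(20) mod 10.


f(20) = -39
-39 mod 10 = 1

1


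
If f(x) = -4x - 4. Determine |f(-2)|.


4


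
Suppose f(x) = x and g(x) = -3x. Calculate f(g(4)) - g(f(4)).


f(g(4)) = -12
g(f(4)) = -12
Difference = 0

0


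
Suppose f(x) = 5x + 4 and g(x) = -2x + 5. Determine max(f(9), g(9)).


f(9) = 49
g(9) = -13
max = 49

49


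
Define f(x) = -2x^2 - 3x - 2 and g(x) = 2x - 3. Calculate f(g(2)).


g(2) = 1
f(1) = (-2)*(1)^2 - 3*(1) - 2 = -7

-7


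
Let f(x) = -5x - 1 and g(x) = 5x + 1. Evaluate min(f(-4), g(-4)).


-19


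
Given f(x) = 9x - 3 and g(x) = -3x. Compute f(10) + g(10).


f(10) = 87
g(10) = -30
Sum = 57

57


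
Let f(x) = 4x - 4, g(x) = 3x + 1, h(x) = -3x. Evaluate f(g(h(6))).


h(6) = -18
g(-18) = -53
f(-53) = -216

-216


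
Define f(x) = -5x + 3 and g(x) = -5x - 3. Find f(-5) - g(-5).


f(-5) = 28
g(-5) = 22
Difference = 6

6


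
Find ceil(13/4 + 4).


13/4 = 3.25
3.25 + 4 = 7.25
ceil(7.25) = 8

8


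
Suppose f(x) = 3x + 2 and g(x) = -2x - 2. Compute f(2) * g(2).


-48


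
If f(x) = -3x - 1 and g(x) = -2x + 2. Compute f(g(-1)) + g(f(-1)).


f(g(-1)) = -13
g(f(-1)) = -2
Sum = -15

-15


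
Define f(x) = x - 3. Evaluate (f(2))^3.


f(2) = -1
(-1)^3 = -1

-1


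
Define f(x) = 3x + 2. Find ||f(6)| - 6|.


f(6) = 20
|20| = 20
|20 - 6| = 14

14


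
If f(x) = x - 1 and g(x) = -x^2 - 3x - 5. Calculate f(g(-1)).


g(-1) = -3
f(-3) = -4

-4


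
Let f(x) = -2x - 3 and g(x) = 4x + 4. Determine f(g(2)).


g(2) = 12
f(12) = -27

-27


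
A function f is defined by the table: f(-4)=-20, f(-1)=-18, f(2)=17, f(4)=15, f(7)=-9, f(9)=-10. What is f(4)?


Reading from the table at x = 4

15


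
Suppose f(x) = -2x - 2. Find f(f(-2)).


f(-2) = 2
f(2) = -6

-6


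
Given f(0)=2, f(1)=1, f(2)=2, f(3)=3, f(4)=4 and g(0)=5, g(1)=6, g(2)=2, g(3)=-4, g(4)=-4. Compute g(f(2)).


f(2) = 2
g(2) = 2

2


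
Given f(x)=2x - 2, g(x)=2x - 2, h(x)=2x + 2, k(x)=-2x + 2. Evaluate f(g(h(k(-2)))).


50


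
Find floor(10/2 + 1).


10/2 = 5
5 + 1 = 6
floor(6) = 6

6


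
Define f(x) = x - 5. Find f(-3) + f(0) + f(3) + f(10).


f(-3) = -8
f(0) = -5
f(3) = -2
f(10) = 5
Sum = -10

-10


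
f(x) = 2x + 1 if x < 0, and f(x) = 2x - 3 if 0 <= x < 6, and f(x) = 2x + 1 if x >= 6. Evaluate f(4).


4 satisfies 0 <= x < 6
f(4) = 5

5


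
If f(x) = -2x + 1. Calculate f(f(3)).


11


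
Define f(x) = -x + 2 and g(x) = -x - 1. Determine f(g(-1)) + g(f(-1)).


-2


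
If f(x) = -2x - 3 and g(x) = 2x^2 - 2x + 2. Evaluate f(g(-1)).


g(-1) = 6
f(6) = -15

-15


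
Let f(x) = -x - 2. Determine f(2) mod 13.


f(2) = -4
-4 mod 13 = 9

9


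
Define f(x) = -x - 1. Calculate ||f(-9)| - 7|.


f(-9) = 8
|8| = 8
|8 - 7| = 1

1


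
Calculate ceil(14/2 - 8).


14/2 = 7
7 - 8 = -1
ceil(-1) = -1

-1


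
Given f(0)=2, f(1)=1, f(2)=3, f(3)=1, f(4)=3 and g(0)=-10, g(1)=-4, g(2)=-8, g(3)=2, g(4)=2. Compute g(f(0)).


f(0) = 2
g(2) = -8

-8


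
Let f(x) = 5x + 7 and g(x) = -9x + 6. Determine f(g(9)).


g(9) = -75
f(-75) = -368

-368


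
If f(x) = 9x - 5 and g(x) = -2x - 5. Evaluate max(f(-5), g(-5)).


f(-5) = -50
g(-5) = 5
max = 5

5


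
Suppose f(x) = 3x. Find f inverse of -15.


Solve 3x = -15
x = (-15) / 3 = -5

-5


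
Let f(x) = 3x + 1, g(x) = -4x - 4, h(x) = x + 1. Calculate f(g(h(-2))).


h(-2) = -1
g(-1) = 0
f(0) = 1

1


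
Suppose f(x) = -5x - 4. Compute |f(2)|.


14


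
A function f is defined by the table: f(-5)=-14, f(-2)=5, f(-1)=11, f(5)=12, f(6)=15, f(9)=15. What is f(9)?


Reading from the table at x = 9

15


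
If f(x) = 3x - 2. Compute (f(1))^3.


f(1) = 1
(1)^3 = 1

1


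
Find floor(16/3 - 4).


16/3 = 5.3333
5.3333 - 4 = 1.3333
floor(1.3333) = 1

1


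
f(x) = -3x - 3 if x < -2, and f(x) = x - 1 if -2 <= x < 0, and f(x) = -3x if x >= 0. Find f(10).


10 satisfies x >= 0
f(10) = -30

-30


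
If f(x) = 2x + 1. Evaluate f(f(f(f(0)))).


15


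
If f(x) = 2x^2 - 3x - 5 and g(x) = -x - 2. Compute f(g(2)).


g(2) = -4
f(-4) = 2*(-4)^2 - 3*(-4) - 5 = 39

39


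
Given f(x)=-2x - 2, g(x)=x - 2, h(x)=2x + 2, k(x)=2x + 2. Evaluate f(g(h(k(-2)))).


6


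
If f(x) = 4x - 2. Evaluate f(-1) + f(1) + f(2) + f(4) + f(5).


f(-1) = -6
f(1) = 2
f(2) = 6
f(4) = 14
f(5) = 18
Sum = 34

34


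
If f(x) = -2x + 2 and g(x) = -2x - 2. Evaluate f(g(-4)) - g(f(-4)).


12


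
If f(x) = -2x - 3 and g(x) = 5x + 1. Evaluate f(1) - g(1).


f(1) = -5
g(1) = 6
Difference = -11

-11


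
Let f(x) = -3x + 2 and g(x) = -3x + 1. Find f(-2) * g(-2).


56


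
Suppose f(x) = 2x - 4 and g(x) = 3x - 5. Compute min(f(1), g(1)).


f(1) = -2
g(1) = -2
min = -2

-2


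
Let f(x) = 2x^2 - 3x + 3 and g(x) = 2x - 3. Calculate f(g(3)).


g(3) = 3
f(3) = 2*(3)^2 - 3*(3) + 3 = 12

12


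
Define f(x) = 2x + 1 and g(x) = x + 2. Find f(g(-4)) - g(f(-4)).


2


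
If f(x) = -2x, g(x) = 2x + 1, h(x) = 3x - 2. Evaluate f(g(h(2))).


h(2) = 4
g(4) = 9
f(9) = -18

-18


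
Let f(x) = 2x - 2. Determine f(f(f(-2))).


f(-2) = -6
f(-6) = -14
f(-14) = -30

-30


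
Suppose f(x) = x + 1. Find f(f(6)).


f(6) = 7
f(7) = 8

8


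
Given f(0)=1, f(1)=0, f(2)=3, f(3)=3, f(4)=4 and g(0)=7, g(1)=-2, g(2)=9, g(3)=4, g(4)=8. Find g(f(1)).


f(1) = 0
g(0) = 7

7


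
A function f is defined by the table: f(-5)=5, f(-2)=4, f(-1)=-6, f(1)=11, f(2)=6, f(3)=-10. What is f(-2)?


Reading from the table at x = -2

4


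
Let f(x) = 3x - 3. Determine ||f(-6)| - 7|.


f(-6) = -21
|-21| = 21
|21 - 7| = 14

14


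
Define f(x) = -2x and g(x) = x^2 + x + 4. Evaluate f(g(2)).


g(2) = 10
f(10) = -20

-20


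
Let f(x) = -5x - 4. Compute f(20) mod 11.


f(20) = -104
-104 mod 11 = 6

6


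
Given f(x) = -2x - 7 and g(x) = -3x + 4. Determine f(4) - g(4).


-7


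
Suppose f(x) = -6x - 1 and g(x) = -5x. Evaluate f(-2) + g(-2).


f(-2) = 11
g(-2) = 10
Sum = 21

21


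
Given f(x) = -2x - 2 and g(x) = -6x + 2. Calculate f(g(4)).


g(4) = -22
f(-22) = 42

42


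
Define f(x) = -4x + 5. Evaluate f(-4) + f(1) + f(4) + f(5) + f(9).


-35


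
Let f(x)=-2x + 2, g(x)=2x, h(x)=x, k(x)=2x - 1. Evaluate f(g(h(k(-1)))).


k(-1) = -3
h(-3) = -3
g(-3) = -6
f(-6) = 14

14


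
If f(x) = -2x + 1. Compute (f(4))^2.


f(4) = -7
(-7)^2 = 49

49


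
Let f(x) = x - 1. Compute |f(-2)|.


f(-2) = -3
|-3| = 3

3


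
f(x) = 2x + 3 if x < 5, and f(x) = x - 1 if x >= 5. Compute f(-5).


-7


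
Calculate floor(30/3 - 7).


3


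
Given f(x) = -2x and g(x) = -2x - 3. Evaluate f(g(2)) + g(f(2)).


f(g(2)) = 14
g(f(2)) = 5
Sum = 19

19


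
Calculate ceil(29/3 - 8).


29/3 = 9.6667
9.6667 - 8 = 1.6667
ceil(1.6667) = 2

2


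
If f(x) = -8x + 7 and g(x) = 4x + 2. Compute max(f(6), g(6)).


f(6) = -41
g(6) = 26
max = 26

26


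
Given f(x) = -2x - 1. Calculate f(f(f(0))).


-3


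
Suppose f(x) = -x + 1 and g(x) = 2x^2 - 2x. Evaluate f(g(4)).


g(4) = 24
f(24) = -23

-23


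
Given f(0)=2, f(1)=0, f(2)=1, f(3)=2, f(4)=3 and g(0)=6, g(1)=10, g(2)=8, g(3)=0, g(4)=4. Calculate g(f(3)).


f(3) = 2
g(2) = 8

8


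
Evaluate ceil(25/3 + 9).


25/3 = 8.3333
8.3333 + 9 = 17.3333
ceil(17.3333) = 18

18


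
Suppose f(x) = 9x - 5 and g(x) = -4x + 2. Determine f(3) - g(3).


f(3) = 22
g(3) = -10
Difference = 32

32


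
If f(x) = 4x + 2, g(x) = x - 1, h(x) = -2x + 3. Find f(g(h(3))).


h(3) = -3
g(-3) = -4
f(-4) = -14

-14


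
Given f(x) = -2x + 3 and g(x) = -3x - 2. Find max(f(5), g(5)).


f(5) = -7
g(5) = -17
max = -7

-7


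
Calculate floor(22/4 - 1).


22/4 = 5.5
5.5 - 1 = 4.5
floor(4.5) = 4

4


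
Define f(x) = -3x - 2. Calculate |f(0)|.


f(0) = -2
|-2| = 2

2


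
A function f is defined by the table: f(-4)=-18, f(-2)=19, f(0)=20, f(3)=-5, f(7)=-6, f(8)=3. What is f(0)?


20


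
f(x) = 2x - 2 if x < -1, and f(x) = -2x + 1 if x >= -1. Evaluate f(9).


9 satisfies x >= -1
f(9) = -17

-17


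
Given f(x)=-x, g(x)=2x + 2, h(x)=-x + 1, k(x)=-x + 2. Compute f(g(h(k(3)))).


k(3) = -1
h(-1) = 2
g(2) = 6
f(6) = -6

-6


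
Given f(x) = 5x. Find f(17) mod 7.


f(17) = 85
85 mod 7 = 1

1


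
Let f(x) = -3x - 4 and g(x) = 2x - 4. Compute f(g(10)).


g(10) = 16
f(16) = -52

-52


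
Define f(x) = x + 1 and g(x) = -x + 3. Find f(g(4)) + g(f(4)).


f(g(4)) = 0
g(f(4)) = -2
Sum = -2

-2


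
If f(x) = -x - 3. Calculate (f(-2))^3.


f(-2) = -1
(-1)^3 = -1

-1


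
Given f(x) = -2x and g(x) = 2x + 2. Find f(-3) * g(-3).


-24


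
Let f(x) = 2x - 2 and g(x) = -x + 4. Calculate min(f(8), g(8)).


-4


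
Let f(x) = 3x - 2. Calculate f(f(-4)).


f(-4) = -14
f(-14) = -44

-44


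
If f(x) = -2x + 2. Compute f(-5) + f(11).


f(-5) = 12
f(11) = -20
Sum = -8

-8


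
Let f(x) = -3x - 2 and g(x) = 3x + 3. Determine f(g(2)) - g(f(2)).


f(g(2)) = -29
g(f(2)) = -21
Difference = -8

-8


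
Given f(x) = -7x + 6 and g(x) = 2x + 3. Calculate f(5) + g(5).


-16


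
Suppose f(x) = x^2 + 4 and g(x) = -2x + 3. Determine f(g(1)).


g(1) = 1
f(1) = 1*(1)^2 + 4 = 5

5


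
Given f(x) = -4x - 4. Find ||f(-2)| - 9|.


f(-2) = 4
|4| = 4
|4 - 9| = 5

5


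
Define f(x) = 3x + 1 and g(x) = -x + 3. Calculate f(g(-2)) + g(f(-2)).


f(g(-2)) = 16
g(f(-2)) = 8
Sum = 24

24


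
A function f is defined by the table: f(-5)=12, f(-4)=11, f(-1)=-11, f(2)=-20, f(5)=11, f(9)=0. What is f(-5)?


Reading from the table at x = -5

12


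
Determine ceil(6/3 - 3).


6/3 = 2
2 - 3 = -1
ceil(-1) = -1

-1


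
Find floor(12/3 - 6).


12/3 = 4
4 - 6 = -2
floor(-2) = -2

-2


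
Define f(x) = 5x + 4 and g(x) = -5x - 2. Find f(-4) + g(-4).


f(-4) = -16
g(-4) = 18
Sum = 2

2


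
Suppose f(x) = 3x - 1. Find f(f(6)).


50


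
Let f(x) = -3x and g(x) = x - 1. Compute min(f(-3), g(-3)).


f(-3) = 9
g(-3) = -4
min = -4

-4


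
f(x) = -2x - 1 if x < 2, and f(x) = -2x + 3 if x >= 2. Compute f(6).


6 satisfies x >= 2
f(6) = -9

-9


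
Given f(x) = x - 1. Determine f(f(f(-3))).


f(-3) = -4
f(-4) = -5
f(-5) = -6

-6


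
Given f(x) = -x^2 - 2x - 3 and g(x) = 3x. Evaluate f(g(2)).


g(2) = 6
f(6) = (-1)*(6)^2 - 2*(6) - 3 = -51

-51


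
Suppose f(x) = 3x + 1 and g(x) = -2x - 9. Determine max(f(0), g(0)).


f(0) = 1
g(0) = -9
max = 1

1


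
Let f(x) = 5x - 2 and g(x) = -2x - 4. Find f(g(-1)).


g(-1) = -2
f(-2) = -12

-12


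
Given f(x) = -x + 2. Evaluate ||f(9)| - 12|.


f(9) = -7
|-7| = 7
|7 - 12| = 5

5


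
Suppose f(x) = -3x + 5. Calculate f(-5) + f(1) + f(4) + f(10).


f(-5) = 20
f(1) = 2
f(4) = -7
f(10) = -25
Sum = -10

-10


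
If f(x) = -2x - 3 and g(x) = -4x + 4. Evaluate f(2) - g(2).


f(2) = -7
g(2) = -4
Difference = -3

-3


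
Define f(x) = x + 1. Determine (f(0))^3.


f(0) = 1
(1)^3 = 1

1


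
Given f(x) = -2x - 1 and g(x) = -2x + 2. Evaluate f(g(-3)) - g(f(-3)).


f(g(-3)) = -17
g(f(-3)) = -8
Difference = -9

-9


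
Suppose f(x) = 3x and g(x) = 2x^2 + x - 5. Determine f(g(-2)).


g(-2) = 1
f(1) = 3

3


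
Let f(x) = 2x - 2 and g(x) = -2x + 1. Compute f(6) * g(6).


f(6) = 10
g(6) = -11
Product = -110

-110
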